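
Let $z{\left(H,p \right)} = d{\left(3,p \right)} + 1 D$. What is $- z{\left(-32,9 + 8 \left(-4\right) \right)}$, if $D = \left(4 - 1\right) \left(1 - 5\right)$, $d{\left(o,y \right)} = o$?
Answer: $9$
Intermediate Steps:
$D = -12$ ($D = 3 \left(-4\right) = -12$)
$z{\left(H,p \right)} = -9$ ($z{\left(H,p \right)} = 3 + 1 \left(-12\right) = 3 - 12 = -9$)
$- z{\left(-32,9 + 8 \left(-4\right) \right)} = \left(-1\right) \left(-9\right) = 9$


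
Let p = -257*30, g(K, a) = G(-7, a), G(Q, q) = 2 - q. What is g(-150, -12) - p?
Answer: 7724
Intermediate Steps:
g(K, a) = 2 - a
p = -7710
g(-150, -12) - p = (2 - 1*(-12)) - 1*(-7710) = (2 + 12) + 7710 = 14 + 7710 = 7724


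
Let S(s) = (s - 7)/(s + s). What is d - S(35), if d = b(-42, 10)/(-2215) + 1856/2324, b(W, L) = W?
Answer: 537396/1286915 ≈ 0.41758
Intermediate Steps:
S(s) = (-7 + s)/(2*s) (S(s) = (-7 + s)/((2*s)) = (-7 + s)*(1/(2*s)) = (-7 + s)/(2*s))
d = 1052162/1286915 (d = -42/(-2215) + 1856/2324 = -42*(-1/2215) + 1856*(1/2324) = 42/2215 + 464/581 = 1052162/1286915 ≈ 0.81758)
d - S(35) = 1052162/1286915 - (-7 + 35)/(2*35) = 1052162/1286915 - 28/(2*35) = 1052162/1286915 - 1*⅖ = 1052162/1286915 - ⅖ = 537396/1286915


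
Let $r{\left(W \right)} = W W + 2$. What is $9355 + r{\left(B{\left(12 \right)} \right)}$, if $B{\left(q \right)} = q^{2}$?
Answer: $30093$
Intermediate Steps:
$r{\left(W \right)} = 2 + W^{2}$ ($r{\left(W \right)} = W^{2} + 2 = 2 + W^{2}$)
$9355 + r{\left(B{\left(12 \right)} \right)} = 9355 + \left(2 + \left(12^{2}\right)^{2}\right) = 9355 + \left(2 + 144^{2}\right) = 9355 + \left(2 + 20736\right) = 9355 + 20738 = 30093$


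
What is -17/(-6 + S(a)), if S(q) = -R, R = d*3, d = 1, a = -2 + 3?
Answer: 17/9 ≈ 1.8889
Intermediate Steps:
a = 1
R = 3 (R = 1*3 = 3)
S(q) = -3 (S(q) = -1*3 = -3)
-17/(-6 + S(a)) = -17/(-6 - 3) = -17/(-9) = -17*(-⅑) = 17/9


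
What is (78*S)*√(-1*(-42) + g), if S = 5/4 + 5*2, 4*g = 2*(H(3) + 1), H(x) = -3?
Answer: 1755*√41/2 ≈ 5618.7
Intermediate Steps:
g = -1 (g = (2*(-3 + 1))/4 = (2*(-2))/4 = (¼)*(-4) = -1)
S = 45/4 (S = 5*(¼) + 10 = 5/4 + 10 = 45/4 ≈ 11.250)
(78*S)*√(-1*(-42) + g) = (78*(45/4))*√(-1*(-42) - 1) = 1755*√(42 - 1)/2 = 1755*√41/2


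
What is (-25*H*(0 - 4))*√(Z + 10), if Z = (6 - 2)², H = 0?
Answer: 0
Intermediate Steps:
Z = 16 (Z = 4² = 16)
(-25*H*(0 - 4))*√(Z + 10) = (-0*(0 - 4))*√(16 + 10) = (-0*(-4))*√26 = (-25*0)*√26 = 0*√26 = 0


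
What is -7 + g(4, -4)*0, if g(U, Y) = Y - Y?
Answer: -7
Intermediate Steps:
g(U, Y) = 0
-7 + g(4, -4)*0 = -7 + 0*0 = -7 + 0 = -7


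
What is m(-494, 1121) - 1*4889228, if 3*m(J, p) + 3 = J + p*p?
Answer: -13411540/3 ≈ -4.4705e+6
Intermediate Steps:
m(J, p) = -1 + J/3 + p²/3 (m(J, p) = -1 + (J + p*p)/3 = -1 + (J + p²)/3 = -1 + (J/3 + p²/3) = -1 + J/3 + p²/3)
m(-494, 1121) - 1*4889228 = (-1 + (⅓)*(-494) + (⅓)*1121²) - 1*4889228 = (-1 - 494/3 + (⅓)*1256641) - 4889228 = (-1 - 494/3 + 1256641/3) - 4889228 = 1256144/3 - 4889228 = -13411540/3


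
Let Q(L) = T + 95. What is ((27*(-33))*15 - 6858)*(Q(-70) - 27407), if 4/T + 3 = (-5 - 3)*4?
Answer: 2761664436/5 ≈ 5.5233e+8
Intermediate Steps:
T = -4/35 (T = 4/(-3 + (-5 - 3)*4) = 4/(-3 - 8*4) = 4/(-3 - 32) = 4/(-35) = 4*(-1/35) = -4/35 ≈ -0.11429)
Q(L) = 3321/35 (Q(L) = -4/35 + 95 = 3321/35)
((27*(-33))*15 - 6858)*(Q(-70) - 27407) = ((27*(-33))*15 - 6858)*(3321/35 - 27407) = (-891*15 - 6858)*(-955924/35) = (-13365 - 6858)*(-955924/35) = -20223*(-955924/35) = 2761664436/5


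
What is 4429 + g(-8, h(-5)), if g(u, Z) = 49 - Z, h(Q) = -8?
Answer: 4486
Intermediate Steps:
4429 + g(-8, h(-5)) = 4429 + (49 - 1*(-8)) = 4429 + (49 + 8) = 4429 + 57 = 4486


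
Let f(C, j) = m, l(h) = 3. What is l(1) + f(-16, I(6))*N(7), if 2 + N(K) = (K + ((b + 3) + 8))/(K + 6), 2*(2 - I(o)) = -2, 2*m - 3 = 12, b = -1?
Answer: -57/26 ≈ -2.1923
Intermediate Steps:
m = 15/2 (m = 3/2 + (½)*12 = 3/2 + 6 = 15/2 ≈ 7.5000)
I(o) = 3 (I(o) = 2 - ½*(-2) = 2 + 1 = 3)
N(K) = -2 + (10 + K)/(6 + K) (N(K) = -2 + (K + ((-1 + 3) + 8))/(K + 6) = -2 + (K + (2 + 8))/(6 + K) = -2 + (K + 10)/(6 + K) = -2 + (10 + K)/(6 + K))
f(C, j) = 15/2
l(1) + f(-16, I(6))*N(7) = 3 + 15*((-2 - 1*7)/(6 + 7))/2 = 3 + 15*((-2 - 7)/13)/2 = 3 + 15*((1/13)*(-9))/2 = 3 + (15/2)*(-9/13) = 3 - 135/26 = -57/26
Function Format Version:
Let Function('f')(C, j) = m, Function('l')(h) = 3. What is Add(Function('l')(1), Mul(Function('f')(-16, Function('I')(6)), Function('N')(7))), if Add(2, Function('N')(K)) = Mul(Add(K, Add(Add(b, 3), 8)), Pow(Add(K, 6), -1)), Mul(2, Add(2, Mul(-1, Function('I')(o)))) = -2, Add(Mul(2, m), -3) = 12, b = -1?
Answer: Rational(-57, 26) ≈ -2.1923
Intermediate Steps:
m = Rational(15, 2) (m = Add(Rational(3, 2), Mul(Rational(1, 2), 12)) = Add(Rational(3, 2), 6) = Rational(15, 2) ≈ 7.5000)
Function('I')(o) = 3 (Function('I')(o) = Add(2, Mul(Rational(-1, 2), -2)) = Add(2, 1) = 3)
Function('N')(K) = Add(-2, Mul(Pow(Add(6, K), -1), Add(10, K))) (Function('N')(K) = Add(-2, Mul(Add(K, Add(Add(-1, 3), 8)), Pow(Add(K, 6), -1))) = Add(-2, Mul(Add(K, Add(2, 8)), Pow(Add(6, K), -1))) = Add(-2, Mul(Add(K, 10), Pow(Add(6, K), -1))) = Add(-2, Mul(Add(10, K), Pow(Add(6, K), -1))) = Add(-2, Mul(Pow(Add(6, K), -1), Add(10, K))))
Function('f')(C, j) = Rational(15, 2)
Add(Function('l')(1), Mul(Function('f')(-16, Function('I')(6)), Function('N')(7))) = Add(3, Mul(Rational(15, 2), Mul(Pow(Add(6, 7), -1), Add(-2, Mul(-1, 7))))) = Add(3, Mul(Rational(15, 2), Mul(Pow(13, -1), Add(-2, -7)))) = Add(3, Mul(Rational(15, 2), Mul(Rational(1, 13), -9))) = Add(3, Mul(Rational(15, 2), Rational(-9, 13))) = Add(3, Rational(-135, 26)) = Rational(-57, 26)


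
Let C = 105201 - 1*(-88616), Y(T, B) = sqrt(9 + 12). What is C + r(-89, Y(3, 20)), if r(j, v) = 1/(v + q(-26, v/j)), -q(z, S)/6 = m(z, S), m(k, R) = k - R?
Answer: 12444394769885/64206929 - 7387*sqrt(21)/192620787 ≈ 1.9382e+5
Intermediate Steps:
Y(T, B) = sqrt(21)
q(z, S) = -6*z + 6*S (q(z, S) = -6*(z - S) = -6*z + 6*S)
r(j, v) = 1/(156 + v + 6*v/j) (r(j, v) = 1/(v + (-6*(-26) + 6*(v/j))) = 1/(v + (156 + 6*v/j)) = 1/(156 + v + 6*v/j))
C = 193817 (C = 105201 + 88616 = 193817)
C + r(-89, Y(3, 20)) = 193817 - 89/(6*sqrt(21) - 89*(156 + sqrt(21))) = 193817 - 89/(6*sqrt(21) + (-13884 - 89*sqrt(21))) = 193817 - 89/(-13884 - 83*sqrt(21))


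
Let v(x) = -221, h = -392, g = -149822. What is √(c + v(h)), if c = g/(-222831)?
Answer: I*√135062625579/24759 ≈ 14.843*I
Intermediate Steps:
c = 149822/222831 (c = -149822/(-222831) = -149822*(-1/222831) = 149822/222831 ≈ 0.67236)
√(c + v(h)) = √(149822/222831 - 221) = √(-49095829/222831) = I*√135062625579/24759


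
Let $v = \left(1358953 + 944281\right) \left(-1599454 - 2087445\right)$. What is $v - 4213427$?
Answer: $-8491795344793$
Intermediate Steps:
$v = -8491791131366$ ($v = 2303234 \left(-3686899\right) = -8491791131366$)
$v - 4213427 = -8491791131366 - 4213427 = -8491795344793$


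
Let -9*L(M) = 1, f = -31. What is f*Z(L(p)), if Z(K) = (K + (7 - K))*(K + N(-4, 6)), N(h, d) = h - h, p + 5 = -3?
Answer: 217/9 ≈ 24.111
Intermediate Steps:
p = -8 (p = -5 - 3 = -8)
N(h, d) = 0
L(M) = -⅑ (L(M) = -⅑*1 = -⅑)
Z(K) = 7*K (Z(K) = (K + (7 - K))*(K + 0) = 7*K)
f*Z(L(p)) = -217*(-1)/9 = -31*(-7/9) = 217/9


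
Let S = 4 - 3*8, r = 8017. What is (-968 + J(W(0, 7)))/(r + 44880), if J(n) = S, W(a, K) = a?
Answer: -76/4069 ≈ -0.018678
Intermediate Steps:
S = -20 (S = 4 - 24 = -20)
J(n) = -20
(-968 + J(W(0, 7)))/(r + 44880) = (-968 - 20)/(8017 + 44880) = -988/52897 = -988*1/52897 = -76/4069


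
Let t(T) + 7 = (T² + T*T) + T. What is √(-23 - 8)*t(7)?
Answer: 98*I*√31 ≈ 545.64*I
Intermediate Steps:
t(T) = -7 + T + 2*T² (t(T) = -7 + ((T² + T*T) + T) = -7 + ((T² + T²) + T) = -7 + (2*T² + T) = -7 + (T + 2*T²) = -7 + T + 2*T²)
√(-23 - 8)*t(7) = √(-23 - 8)*(-7 + 7 + 2*7²) = √(-31)*(-7 + 7 + 2*49) = (I*√31)*(-7 + 7 + 98) = (I*√31)*98 = 98*I*√31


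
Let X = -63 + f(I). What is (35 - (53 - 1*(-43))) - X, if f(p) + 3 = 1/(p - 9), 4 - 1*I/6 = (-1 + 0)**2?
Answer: 44/9 ≈ 4.8889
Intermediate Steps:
I = 18 (I = 24 - 6*(-1 + 0)**2 = 24 - 6*(-1)**2 = 24 - 6*1 = 24 - 6 = 18)
f(p) = -3 + 1/(-9 + p) (f(p) = -3 + 1/(p - 9) = -3 + 1/(-9 + p))
X = -593/9 (X = -63 + (28 - 3*18)/(-9 + 18) = -63 + (28 - 54)/9 = -63 + (1/9)*(-26) = -63 - 26/9 = -593/9 ≈ -65.889)
(35 - (53 - 1*(-43))) - X = (35 - (53 - 1*(-43))) - 1*(-593/9) = (35 - (53 + 43)) + 593/9 = (35 - 1*96) + 593/9 = (35 - 96) + 593/9 = -61 + 593/9 = 44/9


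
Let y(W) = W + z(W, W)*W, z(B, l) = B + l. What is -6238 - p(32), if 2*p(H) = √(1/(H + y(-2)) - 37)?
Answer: -6238 - I*√53390/76 ≈ -6238.0 - 3.0403*I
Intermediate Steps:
y(W) = W + 2*W² (y(W) = W + (W + W)*W = W + (2*W)*W = W + 2*W²)
p(H) = √(-37 + 1/(6 + H))/2 (p(H) = √(1/(H - 2*(1 + 2*(-2))) - 37)/2 = √(1/(H - 2*(1 - 4)) - 37)/2 = √(1/(H - 2*(-3)) - 37)/2 = √(1/(H + 6) - 37)/2 = √(1/(6 + H) - 37)/2 = √(-37 + 1/(6 + H))/2)
-6238 - p(32) = -6238 - √((-221 - 37*32)/(6 + 32))/2 = -6238 - √((-221 - 1184)/38)/2 = -6238 - √((1/38)*(-1405))/2 = -6238 - √(-1405/38)/2 = -6238 - I*√53390/38/2 = -6238 - I*√53390/76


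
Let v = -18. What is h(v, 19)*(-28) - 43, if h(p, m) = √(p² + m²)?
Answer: -43 - 28*√685 ≈ -775.83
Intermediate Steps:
h(p, m) = √(m² + p²)
h(v, 19)*(-28) - 43 = √(19² + (-18)²)*(-28) - 43 = √(361 + 324)*(-28) - 43 = √685*(-28) - 43 = -28*√685 - 43 = -43 - 28*√685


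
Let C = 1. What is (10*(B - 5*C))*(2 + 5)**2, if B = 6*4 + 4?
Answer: 11270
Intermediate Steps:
B = 28 (B = 24 + 4 = 28)
(10*(B - 5*C))*(2 + 5)**2 = (10*(28 - 5*1))*(2 + 5)**2 = (10*(28 - 5))*7**2 = (10*23)*49 = 230*49 = 11270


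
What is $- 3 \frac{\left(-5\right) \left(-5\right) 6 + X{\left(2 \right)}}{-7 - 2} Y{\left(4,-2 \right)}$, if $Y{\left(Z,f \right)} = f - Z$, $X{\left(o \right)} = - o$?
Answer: $-296$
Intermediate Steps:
$- 3 \frac{\left(-5\right) \left(-5\right) 6 + X{\left(2 \right)}}{-7 - 2} Y{\left(4,-2 \right)} = - 3 \frac{\left(-5\right) \left(-5\right) 6 - 2}{-7 - 2} \left(-2 - 4\right) = - 3 \frac{25 \cdot 6 - 2}{-9} \left(-2 - 4\right) = - 3 \left(150 - 2\right) \left(- \frac{1}{9}\right) \left(-6\right) = - 3 \cdot 148 \left(- \frac{1}{9}\right) \left(-6\right) = \left(-3\right) \left(- \frac{148}{9}\right) \left(-6\right) = \frac{148}{3} \left(-6\right) = -296$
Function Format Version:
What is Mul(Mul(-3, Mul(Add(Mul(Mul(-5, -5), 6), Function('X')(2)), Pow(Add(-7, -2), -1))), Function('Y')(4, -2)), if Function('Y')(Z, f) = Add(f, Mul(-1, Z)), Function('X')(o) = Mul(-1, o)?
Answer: -296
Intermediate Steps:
Mul(Mul(-3, Mul(Add(Mul(Mul(-5, -5), 6), Function('X')(2)), Pow(Add(-7, -2), -1))), Function('Y')(4, -2)) = Mul(Mul(-3, Mul(Add(Mul(Mul(-5, -5), 6), Mul(-1, 2)), Pow(Add(-7, -2), -1))), Add(-2, Mul(-1, 4))) = Mul(Mul(-3, Mul(Add(Mul(25, 6), -2), Pow(-9, -1))), Add(-2, -4)) = Mul(Mul(-3, Mul(Add(150, -2), Rational(-1, 9))), -6) = Mul(Mul(-3, Mul(148, Rational(-1, 9))), -6) = Mul(Mul(-3, Rational(-148, 9)), -6) = Mul(Rational(148, 3), -6) = -296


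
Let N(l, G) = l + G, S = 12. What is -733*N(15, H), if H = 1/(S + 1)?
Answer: -143668/13 ≈ -11051.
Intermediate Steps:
H = 1/13 (H = 1/(12 + 1) = 1/13 ≈ 0.076923)
N(l, G) = G + l
-733*N(15, H) = -733*(1/13 + 15) = -733*196/13 = -143668/13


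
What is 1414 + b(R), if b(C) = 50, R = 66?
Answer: 1464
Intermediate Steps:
1414 + b(R) = 1414 + 50 = 1464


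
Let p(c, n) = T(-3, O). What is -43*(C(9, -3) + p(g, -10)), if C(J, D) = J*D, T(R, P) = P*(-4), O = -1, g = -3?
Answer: 989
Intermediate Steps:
T(R, P) = -4*P
p(c, n) = 4 (p(c, n) = -4*(-1) = 4)
C(J, D) = D*J
-43*(C(9, -3) + p(g, -10)) = -43*(-3*9 + 4) = -43*(-27 + 4) = -43*(-23) = 989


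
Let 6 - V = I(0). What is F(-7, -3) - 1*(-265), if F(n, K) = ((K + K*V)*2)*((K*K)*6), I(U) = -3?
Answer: -2975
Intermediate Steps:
V = 9 (V = 6 - 1*(-3) = 6 + 3 = 9)
F(n, K) = 120*K³ (F(n, K) = ((K + K*9)*2)*((K*K)*6) = ((K + 9*K)*2)*(K²*6) = ((10*K)*2)*(6*K²) = (20*K)*(6*K²) = 120*K³)
F(-7, -3) - 1*(-265) = 120*(-3)³ - 1*(-265) = 120*(-27) + 265 = -3240 + 265 = -2975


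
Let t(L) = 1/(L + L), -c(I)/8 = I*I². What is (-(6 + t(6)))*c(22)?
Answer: 1554608/3 ≈ 5.1820e+5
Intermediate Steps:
c(I) = -8*I³ (c(I) = -8*I*I² = -8*I³)
t(L) = 1/(2*L)
(-(6 + t(6)))*c(22) = (-(6 + (½)/6))*(-8*22³) = (-(6 + (½)*(⅙)))*(-8*10648) = -(6 + 1/12)*(-85184) = -1*73/12*(-85184) = -73/12*(-85184) = 1554608/3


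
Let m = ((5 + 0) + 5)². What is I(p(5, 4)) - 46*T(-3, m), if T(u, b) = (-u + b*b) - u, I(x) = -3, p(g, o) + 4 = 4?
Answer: -460279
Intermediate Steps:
p(g, o) = 0 (p(g, o) = -4 + 4 = 0)
m = 100 (m = (5 + 5)² = 10² = 100)
T(u, b) = b² - 2*u (T(u, b) = (-u + b²) - u = (b² - u) - u = b² - 2*u)
I(p(5, 4)) - 46*T(-3, m) = -3 - 46*(100² - 2*(-3)) = -3 - 46*(10000 + 6) = -3 - 46*10006 = -3 - 460276 = -460279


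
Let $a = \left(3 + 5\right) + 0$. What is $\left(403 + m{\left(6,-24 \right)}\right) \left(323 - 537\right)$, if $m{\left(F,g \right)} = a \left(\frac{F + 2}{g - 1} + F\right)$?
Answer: $- \frac{2399154}{25} \approx -95966.0$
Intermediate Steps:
$a = 8$ ($a = 8 + 0 = 8$)
$m{\left(F,g \right)} = 8 F + \frac{8 \left(2 + F\right)}{-1 + g}$ ($m{\left(F,g \right)} = 8 \left(\frac{F + 2}{g - 1} + F\right) = 8 \left(\frac{2 + F}{-1 + g} + F\right) = 8 \left(F + \frac{2 + F}{-1 + g}\right) = 8 F + \frac{8 \left(2 + F\right)}{-1 + g}$)
$\left(403 + m{\left(6,-24 \right)}\right) \left(323 - 537\right) = \left(403 + \frac{8 \left(2 + 6 \left(-24\right)\right)}{-1 - 24}\right) \left(323 - 537\right) = \left(403 + \frac{8 \left(2 - 144\right)}{-25}\right) \left(323 - 537\right) = \left(403 + 8 \left(- \frac{1}{25}\right) \left(-142\right)\right) \left(-214\right) = \left(403 + \frac{1136}{25}\right) \left(-214\right) = \frac{11211}{25} \left(-214\right) = - \frac{2399154}{25}$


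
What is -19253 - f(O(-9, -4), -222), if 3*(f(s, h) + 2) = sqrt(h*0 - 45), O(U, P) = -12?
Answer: -19251 - I*sqrt(5) ≈ -19251.0 - 2.2361*I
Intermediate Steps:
f(s, h) = -2 + I*sqrt(5) (f(s, h) = -2 + sqrt(h*0 - 45)/3 = -2 + sqrt(0 - 45)/3 = -2 + sqrt(-45)/3 = -2 + (3*I*sqrt(5))/3 = -2 + I*sqrt(5))
-19253 - f(O(-9, -4), -222) = -19253 - (-2 + I*sqrt(5)) = -19253 + (2 - I*sqrt(5)) = -19251 - I*sqrt(5)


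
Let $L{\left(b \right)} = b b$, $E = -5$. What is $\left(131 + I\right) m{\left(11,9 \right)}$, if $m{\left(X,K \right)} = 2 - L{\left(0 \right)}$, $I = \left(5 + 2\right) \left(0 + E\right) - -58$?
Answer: $308$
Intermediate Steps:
$L{\left(b \right)} = b^{2}$
$I = 23$ ($I = \left(5 + 2\right) \left(0 - 5\right) - -58 = 7 \left(-5\right) + 58 = -35 + 58 = 23$)
$m{\left(X,K \right)} = 2$ ($m{\left(X,K \right)} = 2 - 0^{2} = 2 - 0 = 2 + 0 = 2$)
$\left(131 + I\right) m{\left(11,9 \right)} = \left(131 + 23\right) 2 = 154 \cdot 2 = 308$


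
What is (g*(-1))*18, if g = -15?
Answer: 270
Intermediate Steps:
(g*(-1))*18 = -15*(-1)*18 = 15*18 = 270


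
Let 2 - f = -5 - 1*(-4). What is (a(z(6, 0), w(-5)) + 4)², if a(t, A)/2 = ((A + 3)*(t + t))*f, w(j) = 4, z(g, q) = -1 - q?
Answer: 6400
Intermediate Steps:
f = 3 (f = 2 - (-5 - 1*(-4)) = 2 - (-5 + 4) = 2 - 1*(-1) = 2 + 1 = 3)
a(t, A) = 12*t*(3 + A) (a(t, A) = 2*(((A + 3)*(t + t))*3) = 2*(((3 + A)*(2*t))*3) = 2*((2*t*(3 + A))*3) = 2*(6*t*(3 + A)) = 12*t*(3 + A))
(a(z(6, 0), w(-5)) + 4)² = (12*(-1 - 1*0)*(3 + 4) + 4)² = (12*(-1 + 0)*7 + 4)² = (12*(-1)*7 + 4)² = (-84 + 4)² = (-80)² = 6400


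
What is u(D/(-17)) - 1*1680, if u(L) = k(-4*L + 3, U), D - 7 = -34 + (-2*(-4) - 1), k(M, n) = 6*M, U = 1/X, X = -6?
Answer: -28734/17 ≈ -1690.2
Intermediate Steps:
U = -1/6 (U = 1/(-6) = -1/6 ≈ -0.16667)
D = -20 (D = 7 + (-34 + (-2*(-4) - 1)) = 7 + (-34 + (8 - 1)) = 7 + (-34 + 7) = 7 - 27 = -20)
u(L) = 18 - 24*L (u(L) = 6*(-4*L + 3) = 6*(3 - 4*L) = 18 - 24*L)
u(D/(-17)) - 1*1680 = (18 - (-480)/(-17)) - 1*1680 = (18 - (-480)*(-1)/17) - 1680 = (18 - 24*20/17) - 1680 = (18 - 480/17) - 1680 = -174/17 - 1680 = -28734/17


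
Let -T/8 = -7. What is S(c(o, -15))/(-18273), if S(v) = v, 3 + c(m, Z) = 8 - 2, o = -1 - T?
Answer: -1/6091 ≈ -0.00016418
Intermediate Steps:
T = 56 (T = -8*(-7) = 56)
o = -57 (o = -1 - 1*56 = -1 - 56 = -57)
c(m, Z) = 3 (c(m, Z) = -3 + (8 - 2) = -3 + 6 = 3)
S(c(o, -15))/(-18273) = 3/(-18273) = 3*(-1/18273) = -1/6091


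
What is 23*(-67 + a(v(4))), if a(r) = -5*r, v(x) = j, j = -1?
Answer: -1426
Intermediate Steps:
v(x) = -1
23*(-67 + a(v(4))) = 23*(-67 - 5*(-1)) = 23*(-67 + 5) = 23*(-62) = -1426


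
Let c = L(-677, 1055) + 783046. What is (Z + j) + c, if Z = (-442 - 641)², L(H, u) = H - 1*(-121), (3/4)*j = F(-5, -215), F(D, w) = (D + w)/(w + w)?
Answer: 252243979/129 ≈ 1.9554e+6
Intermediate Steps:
F(D, w) = (D + w)/(2*w) (F(D, w) = (D + w)/((2*w)) = (D + w)*(1/(2*w)) = (D + w)/(2*w))
j = 88/129 (j = 4*((½)*(-5 - 215)/(-215))/3 = 4*((½)*(-1/215)*(-220))/3 = (4/3)*(22/43) = 88/129 ≈ 0.68217)
L(H, u) = 121 + H (L(H, u) = H + 121 = 121 + H)
c = 782490 (c = (121 - 677) + 783046 = -556 + 783046 = 782490)
Z = 1172889 (Z = (-1083)² = 1172889)
(Z + j) + c = (1172889 + 88/129) + 782490 = 151302769/129 + 782490 = 252243979/129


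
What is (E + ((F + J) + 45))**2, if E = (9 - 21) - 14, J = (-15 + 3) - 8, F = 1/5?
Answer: 16/25 ≈ 0.64000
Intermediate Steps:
F = 1/5 (F = 1*(1/5) = 1/5 ≈ 0.20000)
J = -20 (J = -12 - 8 = -20)
E = -26 (E = -12 - 14 = -26)
(E + ((F + J) + 45))**2 = (-26 + ((1/5 - 20) + 45))**2 = (-26 + (-99/5 + 45))**2 = (-26 + 126/5)**2 = (-4/5)**2 = 16/25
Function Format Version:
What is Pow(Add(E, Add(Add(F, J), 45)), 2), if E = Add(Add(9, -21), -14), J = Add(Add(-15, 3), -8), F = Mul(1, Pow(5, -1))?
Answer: Rational(16, 25) ≈ 0.64000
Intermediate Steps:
F = Rational(1, 5) (F = Mul(1, Rational(1, 5)) = Rational(1, 5) ≈ 0.20000)
J = -20 (J = Add(-12, -8) = -20)
E = -26 (E = Add(-12, -14) = -26)
Pow(Add(E, Add(Add(F, J), 45)), 2) = Pow(Add(-26, Add(Add(Rational(1, 5), -20), 45)), 2) = Pow(Add(-26, Add(Rational(-99, 5), 45)), 2) = Pow(Add(-26, Rational(126, 5)), 2) = Pow(Rational(-4, 5), 2) = Rational(16, 25)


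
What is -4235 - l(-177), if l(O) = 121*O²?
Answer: -3795044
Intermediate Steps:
-4235 - l(-177) = -4235 - 121*(-177)² = -4235 - 121*31329 = -4235 - 1*3790809 = -4235 - 3790809 = -3795044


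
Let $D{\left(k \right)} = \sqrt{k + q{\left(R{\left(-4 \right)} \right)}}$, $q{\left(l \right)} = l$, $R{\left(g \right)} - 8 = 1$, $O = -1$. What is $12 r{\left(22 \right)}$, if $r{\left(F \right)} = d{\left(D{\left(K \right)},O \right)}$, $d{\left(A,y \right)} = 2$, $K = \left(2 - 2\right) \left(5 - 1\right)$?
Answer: $24$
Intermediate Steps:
$R{\left(g \right)} = 9$ ($R{\left(g \right)} = 8 + 1 = 9$)
$K = 0$ ($K = 0 \left(5 - 1\right) = 0 \cdot 4 = 0$)
$D{\left(k \right)} = \sqrt{9 + k}$ ($D{\left(k \right)} = \sqrt{k + 9} = \sqrt{9 + k}$)
$r{\left(F \right)} = 2$
$12 r{\left(22 \right)} = 12 \cdot 2 = 24$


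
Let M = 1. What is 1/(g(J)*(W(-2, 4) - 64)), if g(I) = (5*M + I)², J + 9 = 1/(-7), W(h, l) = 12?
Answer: -49/43732 ≈ -0.0011205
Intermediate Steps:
J = -64/7 (J = -9 + 1/(-7) = -9 + 1*(-⅐) = -9 - ⅐ = -64/7 ≈ -9.1429)
g(I) = (5 + I)² (g(I) = (5*1 + I)² = (5 + I)²)
1/(g(J)*(W(-2, 4) - 64)) = 1/((5 - 64/7)²*(12 - 64)) = 1/((-29/7)²*(-52)) = 1/((841/49)*(-52)) = 1/(-43732/49) = -49/43732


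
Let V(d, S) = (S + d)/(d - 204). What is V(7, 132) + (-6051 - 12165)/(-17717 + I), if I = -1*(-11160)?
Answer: 2677129/1291729 ≈ 2.0725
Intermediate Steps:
I = 11160
V(d, S) = (S + d)/(-204 + d)
V(7, 132) + (-6051 - 12165)/(-17717 + I) = (132 + 7)/(-204 + 7) + (-6051 - 12165)/(-17717 + 11160) = 139/(-197) - 18216/(-6557) = -1/197*139 - 18216*(-1/6557) = -139/197 + 18216/6557 = 2677129/1291729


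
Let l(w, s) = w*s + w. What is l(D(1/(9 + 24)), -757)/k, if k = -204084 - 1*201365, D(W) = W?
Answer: 252/4459939 ≈ 5.6503e-5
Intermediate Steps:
l(w, s) = w + s*w (l(w, s) = s*w + w = w + s*w)
k = -405449 (k = -204084 - 201365 = -405449)
l(D(1/(9 + 24)), -757)/k = ((1 - 757)/(9 + 24))/(-405449) = (-756/33)*(-1/405449) = ((1/33)*(-756))*(-1/405449) = -252/11*(-1/405449) = 252/4459939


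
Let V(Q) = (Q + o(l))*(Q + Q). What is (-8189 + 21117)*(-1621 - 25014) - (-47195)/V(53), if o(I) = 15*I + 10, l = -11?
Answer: -3722974718555/10812 ≈ -3.4434e+8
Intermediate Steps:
o(I) = 10 + 15*I
V(Q) = 2*Q*(-155 + Q) (V(Q) = (Q + (10 + 15*(-11)))*(Q + Q) = (Q + (10 - 165))*(2*Q) = (Q - 155)*(2*Q) = (-155 + Q)*(2*Q) = 2*Q*(-155 + Q))
(-8189 + 21117)*(-1621 - 25014) - (-47195)/V(53) = (-8189 + 21117)*(-1621 - 25014) - (-47195)/(2*53*(-155 + 53)) = 12928*(-26635) - (-47195)/(2*53*(-102)) = -344337280 - (-47195)/(-10812) = -344337280 - (-47195)*(-1)/10812 = -344337280 - 1*47195/10812 = -344337280 - 47195/10812 = -3722974718555/10812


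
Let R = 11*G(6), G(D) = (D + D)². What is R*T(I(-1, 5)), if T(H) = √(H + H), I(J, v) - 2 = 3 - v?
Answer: 0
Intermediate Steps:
G(D) = 4*D² (G(D) = (2*D)² = 4*D²)
I(J, v) = 5 - v (I(J, v) = 2 + (3 - v) = 5 - v)
T(H) = √2*√H (T(H) = √(2*H) = √2*√H)
R = 1584 (R = 11*(4*6²) = 11*(4*36) = 11*144 = 1584)
R*T(I(-1, 5)) = 1584*(√2*√(5 - 1*5)) = 1584*(√2*√(5 - 5)) = 1584*(√2*√0) = 1584*(√2*0) = 1584*0 = 0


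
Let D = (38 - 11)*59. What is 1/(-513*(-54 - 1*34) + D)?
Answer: 1/46737 ≈ 2.1396e-5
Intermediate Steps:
D = 1593 (D = 27*59 = 1593)
1/(-513*(-54 - 1*34) + D) = 1/(-513*(-54 - 1*34) + 1593) = 1/(-513*(-54 - 34) + 1593) = 1/(-513*(-88) + 1593) = 1/(45144 + 1593) = 1/46737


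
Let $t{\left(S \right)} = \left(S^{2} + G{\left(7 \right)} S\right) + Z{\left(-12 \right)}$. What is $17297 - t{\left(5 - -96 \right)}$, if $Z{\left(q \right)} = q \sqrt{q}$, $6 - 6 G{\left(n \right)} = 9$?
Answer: $\frac{14293}{2} + 24 i \sqrt{3} \approx 7146.5 + 41.569 i$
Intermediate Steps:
$G{\left(n \right)} = - \frac{1}{2}$ ($G{\left(n \right)} = 1 - \frac{3}{2} = - \frac{1}{2}$)
$Z{\left(q \right)} = q^{\frac{3}{2}}$
$t{\left(S \right)} = S^{2} - \frac{S}{2} - 24 i \sqrt{3}$ ($t{\left(S \right)} = \left(S^{2} - \frac{S}{2}\right) + \left(-12\right)^{\frac{3}{2}} = \left(S^{2} - \frac{S}{2}\right) - 24 i \sqrt{3} = S^{2} - \frac{S}{2} - 24 i \sqrt{3}$)
$17297 - t{\left(5 - -96 \right)} = 17297 - \left(\left(5 - -96\right)^{2} - \frac{5 - -96}{2} - 24 i \sqrt{3}\right) = 17297 - \left(\left(5 + 96\right)^{2} - \frac{5 + 96}{2} - 24 i \sqrt{3}\right) = 17297 - \left(101^{2} - \frac{101}{2} - 24 i \sqrt{3}\right) = 17297 - \left(10201 - \frac{101}{2} - 24 i \sqrt{3}\right) = 17297 - \left(\frac{20301}{2} - 24 i \sqrt{3}\right) = \frac{14293}{2} + 24 i \sqrt{3}$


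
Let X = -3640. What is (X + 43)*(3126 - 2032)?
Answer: -3935118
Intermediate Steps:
(X + 43)*(3126 - 2032) = (-3640 + 43)*(3126 - 2032) = -3597*1094 = -3935118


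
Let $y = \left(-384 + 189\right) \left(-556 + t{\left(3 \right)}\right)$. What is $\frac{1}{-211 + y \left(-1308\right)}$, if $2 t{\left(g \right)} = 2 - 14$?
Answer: $- \frac{1}{143343931} \approx -6.9762 \cdot 10^{-9}$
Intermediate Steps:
$t{\left(g \right)} = -6$ ($t{\left(g \right)} = \frac{2 - 14}{2} = \frac{1}{2} \left(-12\right) = -6$)
$y = 109590$ ($y = \left(-384 + 189\right) \left(-556 - 6\right) = \left(-195\right) \left(-562\right) = 109590$)
$\frac{1}{-211 + y \left(-1308\right)} = \frac{1}{-211 + 109590 \left(-1308\right)} = \frac{1}{-211 - 143343720} = \frac{1}{-143343931} = - \frac{1}{143343931}$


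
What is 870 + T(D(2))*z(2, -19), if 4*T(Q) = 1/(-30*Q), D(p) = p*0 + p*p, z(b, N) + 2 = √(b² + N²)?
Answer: 208801/240 - √365/480 ≈ 869.96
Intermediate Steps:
z(b, N) = -2 + √(N² + b²) (z(b, N) = -2 + √(b² + N²) = -2 + √(N² + b²))
D(p) = p² (D(p) = 0 + p² = p²)
T(Q) = -1/(120*Q) (T(Q) = 1/(4*((-30*Q))) = (-1/(30*Q))/4 = -1/(120*Q))
870 + T(D(2))*z(2, -19) = 870 + (-1/(120*(2²)))*(-2 + √((-19)² + 2²)) = 870 + (-1/120/4)*(-2 + √(361 + 4)) = 870 + (-1/120*¼)*(-2 + √365) = 870 - (-2 + √365)/480 = 870 + (1/240 - √365/480) = 208801/240 - √365/480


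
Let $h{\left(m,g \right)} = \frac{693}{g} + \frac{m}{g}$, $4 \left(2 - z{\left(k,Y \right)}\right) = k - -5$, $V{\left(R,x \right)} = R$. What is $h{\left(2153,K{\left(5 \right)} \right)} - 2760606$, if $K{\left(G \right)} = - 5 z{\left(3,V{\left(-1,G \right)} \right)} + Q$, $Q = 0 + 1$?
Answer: $-2757760$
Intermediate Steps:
$z{\left(k,Y \right)} = \frac{3}{4} - \frac{k}{4}$ ($z{\left(k,Y \right)} = 2 - \frac{k - -5}{4} = 2 - \frac{k + 5}{4} = 2 - \frac{5 + k}{4} = 2 - \left(\frac{5}{4} + \frac{k}{4}\right) = \frac{3}{4} - \frac{k}{4}$)
$Q = 1$
$K{\left(G \right)} = 1$ ($K{\left(G \right)} = - 5 \left(\frac{3}{4} - \frac{3}{4}\right) + 1 = \left(-5\right) 0 + 1 = 0 + 1 = 1$)
$h{\left(2153,K{\left(5 \right)} \right)} - 2760606 = \frac{693 + 2153}{1} - 2760606 = 1 \cdot 2846 - 2760606 = 2846 - 2760606 = -2757760$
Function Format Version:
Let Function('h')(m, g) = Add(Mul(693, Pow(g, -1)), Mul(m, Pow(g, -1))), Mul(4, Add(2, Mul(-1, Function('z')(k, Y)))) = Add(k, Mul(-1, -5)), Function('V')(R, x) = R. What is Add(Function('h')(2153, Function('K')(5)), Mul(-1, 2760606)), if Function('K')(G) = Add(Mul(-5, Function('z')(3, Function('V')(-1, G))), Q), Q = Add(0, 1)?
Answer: -2757760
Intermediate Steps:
Function('z')(k, Y) = Add(Rational(3, 4), Mul(Rational(-1, 4), k)) (Function('z')(k, Y) = Add(2, Mul(Rational(-1, 4), Add(k, Mul(-1, -5)))) = Add(2, Mul(Rational(-1, 4), Add(k, 5))) = Add(2, Mul(Rational(-1, 4), Add(5, k))) = Add(2, Add(Rational(-5, 4), Mul(Rational(-1, 4), k))) = Add(Rational(3, 4), Mul(Rational(-1, 4), k)))
Q = 1
Function('K')(G) = 1 (Function('K')(G) = Add(Mul(-5, Add(Rational(3, 4), Mul(Rational(-1, 4), 3))), 1) = Add(Mul(-5, Add(Rational(3, 4), Rational(-3, 4))), 1) = Add(Mul(-5, 0), 1) = Add(0, 1) = 1)
Add(Function('h')(2153, Function('K')(5)), Mul(-1, 2760606)) = Add(Mul(Pow(1, -1), Add(693, 2153)), Mul(-1, 2760606)) = Add(Mul(1, 2846), -2760606) = Add(2846, -2760606) = -2757760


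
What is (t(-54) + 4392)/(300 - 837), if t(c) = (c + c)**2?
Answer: -5352/179 ≈ -29.899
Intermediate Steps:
t(c) = 4*c**2 (t(c) = (2*c)**2 = 4*c**2)
(t(-54) + 4392)/(300 - 837) = (4*(-54)**2 + 4392)/(300 - 837) = (4*2916 + 4392)/(-537) = (11664 + 4392)*(-1/537) = 16056*(-1/537) = -5352/179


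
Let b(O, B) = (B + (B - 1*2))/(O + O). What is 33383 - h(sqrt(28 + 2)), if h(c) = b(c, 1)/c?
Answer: 33383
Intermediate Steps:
b(O, B) = (-2 + 2*B)/(2*O) (b(O, B) = (B + (B - 2))/((2*O)) = (B + (-2 + B))*(1/(2*O)) = (-2 + 2*B)*(1/(2*O)) = (-2 + 2*B)/(2*O))
h(c) = 0 (h(c) = ((-1 + 1)/c)/c = (0/c)/c = 0/c = 0)
33383 - h(sqrt(28 + 2)) = 33383 - 1*0 = 33383 + 0 = 33383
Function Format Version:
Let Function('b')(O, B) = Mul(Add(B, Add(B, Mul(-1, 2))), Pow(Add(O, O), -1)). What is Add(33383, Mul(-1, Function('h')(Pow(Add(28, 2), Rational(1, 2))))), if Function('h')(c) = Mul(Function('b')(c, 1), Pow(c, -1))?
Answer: 33383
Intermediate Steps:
Function('b')(O, B) = Mul(Rational(1, 2), Pow(O, -1), Add(-2, Mul(2, B))) (Function('b')(O, B) = Mul(Add(B, Add(B, -2)), Pow(Mul(2, O), -1)) = Mul(Add(B, Add(-2, B)), Mul(Rational(1, 2), Pow(O, -1))) = Mul(Add(-2, Mul(2, B)), Mul(Rational(1, 2), Pow(O, -1))) = Mul(Rational(1, 2), Pow(O, -1), Add(-2, Mul(2, B))))
Function('h')(c) = 0 (Function('h')(c) = Mul(Mul(Pow(c, -1), Add(-1, 1)), Pow(c, -1)) = Mul(Mul(Pow(c, -1), 0), Pow(c, -1)) = Mul(0, Pow(c, -1)) = 0)
Add(33383, Mul(-1, Function('h')(Pow(Add(28, 2), Rational(1, 2))))) = Add(33383, Mul(-1, 0)) = Add(33383, 0) = 33383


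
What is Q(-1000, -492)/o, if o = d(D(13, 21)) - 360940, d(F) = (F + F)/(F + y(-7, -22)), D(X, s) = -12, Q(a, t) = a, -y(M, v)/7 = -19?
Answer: 30250/10918441 ≈ 0.0027705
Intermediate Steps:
y(M, v) = 133 (y(M, v) = -7*(-19) = 133)
d(F) = 2*F/(133 + F) (d(F) = (F + F)/(F + 133) = (2*F)/(133 + F) = 2*F/(133 + F))
o = -43673764/121 (o = 2*(-12)/(133 - 12) - 360940 = 2*(-12)/121 - 360940 = 2*(-12)*(1/121) - 360940 = -24/121 - 360940 = -43673764/121 ≈ -3.6094e+5)
Q(-1000, -492)/o = -1000/(-43673764/121) = -1000*(-121/43673764) = 30250/10918441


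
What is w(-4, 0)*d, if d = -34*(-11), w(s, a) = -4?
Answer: -1496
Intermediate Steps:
d = 374
w(-4, 0)*d = -4*374 = -1496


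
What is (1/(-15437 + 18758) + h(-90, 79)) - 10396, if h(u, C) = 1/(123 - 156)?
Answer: -379777372/36531 ≈ -10396.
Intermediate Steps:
h(u, C) = -1/33 (h(u, C) = 1/(-33) = -1/33)
(1/(-15437 + 18758) + h(-90, 79)) - 10396 = (1/(-15437 + 18758) - 1/33) - 10396 = (1/3321 - 1/33) - 10396 = -1096/36531 - 10396 = -379777372/36531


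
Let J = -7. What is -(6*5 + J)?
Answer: -23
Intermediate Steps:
-(6*5 + J) = -(6*5 - 7) = -(30 - 7) = -1*23 = -23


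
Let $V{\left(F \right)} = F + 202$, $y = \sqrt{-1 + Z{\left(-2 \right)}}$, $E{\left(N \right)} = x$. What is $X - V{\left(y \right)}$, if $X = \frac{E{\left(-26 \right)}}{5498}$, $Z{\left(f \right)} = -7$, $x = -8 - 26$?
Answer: $- \frac{555315}{2749} - 2 i \sqrt{2} \approx -202.01 - 2.8284 i$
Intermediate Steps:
$x = -34$
$E{\left(N \right)} = -34$
$X = - \frac{17}{2749}$ ($X = - \frac{34}{5498} = \left(-34\right) \frac{1}{5498} = - \frac{17}{2749} \approx -0.0061841$)
$y = 2 i \sqrt{2}$ ($y = \sqrt{-1 - 7} = \sqrt{-8} = 2 i \sqrt{2} \approx 2.8284 i$)
$V{\left(F \right)} = 202 + F$
$X - V{\left(y \right)} = - \frac{17}{2749} - \left(202 + 2 i \sqrt{2}\right) = - \frac{555315}{2749} - 2 i \sqrt{2}$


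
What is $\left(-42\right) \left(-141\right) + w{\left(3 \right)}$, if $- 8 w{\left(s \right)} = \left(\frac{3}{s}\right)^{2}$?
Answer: $\frac{47375}{8} \approx 5921.9$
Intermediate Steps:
$w{\left(s \right)} = - \frac{9}{8 s^{2}}$ ($w{\left(s \right)} = - \frac{\left(\frac{3}{s}\right)^{2}}{8} = - \frac{9 \frac{1}{s^{2}}}{8} = - \frac{9}{8 s^{2}}$)
$\left(-42\right) \left(-141\right) + w{\left(3 \right)} = \left(-42\right) \left(-141\right) - \frac{9}{8 \cdot 9} = 5922 - \frac{1}{8} = \frac{47375}{8}$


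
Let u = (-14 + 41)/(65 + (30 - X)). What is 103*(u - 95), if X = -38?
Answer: -1298624/133 ≈ -9764.1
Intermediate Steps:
u = 27/133 (u = (-14 + 41)/(65 + (30 - 1*(-38))) = 27/(65 + (30 + 38)) = 27/(65 + 68) = 27/133 ≈ 0.20301)
103*(u - 95) = 103*(27/133 - 95) = 103*(-12608/133) = -1298624/133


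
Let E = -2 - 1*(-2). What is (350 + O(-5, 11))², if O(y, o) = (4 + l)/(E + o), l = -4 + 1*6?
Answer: 14868736/121 ≈ 1.2288e+5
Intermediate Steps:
E = 0 (E = -2 + 2 = 0)
l = 2 (l = -4 + 6 = 2)
O(y, o) = 6/o (O(y, o) = (4 + 2)/(0 + o) = 6/o)
(350 + O(-5, 11))² = (350 + 6/11)² = (3856/11)² = 14868736/121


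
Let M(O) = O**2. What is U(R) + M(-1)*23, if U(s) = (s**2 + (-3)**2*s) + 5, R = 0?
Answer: 28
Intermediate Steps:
U(s) = 5 + s**2 + 9*s (U(s) = (s**2 + 9*s) + 5 = 5 + s**2 + 9*s)
U(R) + M(-1)*23 = (5 + 0**2 + 9*0) + (-1)**2*23 = (5 + 0 + 0) + 1*23 = 5 + 23 = 28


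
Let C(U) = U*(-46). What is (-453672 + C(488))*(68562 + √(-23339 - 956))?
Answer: -32643739440 - 476120*I*√24295 ≈ -3.2644e+10 - 7.4212e+7*I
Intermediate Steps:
C(U) = -46*U
(-453672 + C(488))*(68562 + √(-23339 - 956)) = (-453672 - 46*488)*(68562 + √(-23339 - 956)) = (-453672 - 22448)*(68562 + √(-24295)) = -476120*(68562 + I*√24295) = -32643739440 - 476120*I*√24295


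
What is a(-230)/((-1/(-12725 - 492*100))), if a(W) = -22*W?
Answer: 313340500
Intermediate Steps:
a(-230)/((-1/(-12725 - 492*100))) = (-22*(-230))/((-1/(-12725 - 492*100))) = 5060/((-1/(-12725 - 49200))) = 5060/((-1/(-61925))) = 5060/((-1*(-1/61925))) = 5060/(1/61925) = 5060*61925 = 313340500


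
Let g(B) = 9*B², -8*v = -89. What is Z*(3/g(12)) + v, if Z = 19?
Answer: 4825/432 ≈ 11.169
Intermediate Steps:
v = 89/8 (v = -⅛*(-89) = 89/8 ≈ 11.125)
Z*(3/g(12)) + v = 19*(3/((9*12²))) + 89/8 = 19*(3/((9*144))) + 89/8 = 19*(3/1296) + 89/8 = 19*(3*(1/1296)) + 89/8 = 19*(1/432) + 89/8 = 19/432 + 89/8 = 4825/432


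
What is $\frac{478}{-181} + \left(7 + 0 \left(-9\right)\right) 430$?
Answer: $\frac{544332}{181} \approx 3007.4$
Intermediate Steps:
$\frac{478}{-181} + \left(7 + 0 \left(-9\right)\right) 430 = 478 \left(- \frac{1}{181}\right) + \left(7 + 0\right) 430 = - \frac{478}{181} + 7 \cdot 430 = - \frac{478}{181} + 3010 = \frac{544332}{181}$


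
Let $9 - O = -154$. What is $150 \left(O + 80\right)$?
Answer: $36450$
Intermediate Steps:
$O = 163$ ($O = 9 - -154 = 9 + 154 = 163$)
$150 \left(O + 80\right) = 150 \left(163 + 80\right) = 150 \cdot 243 = 36450$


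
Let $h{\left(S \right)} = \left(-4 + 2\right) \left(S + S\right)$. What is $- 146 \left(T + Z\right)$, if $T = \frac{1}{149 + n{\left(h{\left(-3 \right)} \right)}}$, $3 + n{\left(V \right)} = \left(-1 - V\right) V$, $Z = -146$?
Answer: $\frac{106653}{5} \approx 21331.0$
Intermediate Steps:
$h{\left(S \right)} = - 4 S$ ($h{\left(S \right)} = - 2 \cdot 2 S = - 4 S$)
$n{\left(V \right)} = -3 + V \left(-1 - V\right)$ ($n{\left(V \right)} = -3 + \left(-1 - V\right) V = -3 + V \left(-1 - V\right)$)
$T = - \frac{1}{10}$ ($T = \frac{1}{149 - \left(3 + 12 + \left(\left(-4\right) \left(-3\right)\right)^{2}\right)} = \frac{1}{149 - 159} = \frac{1}{-10} = - \frac{1}{10} \approx -0.1$)
$- 146 \left(T + Z\right) = - 146 \left(- \frac{1}{10} - 146\right) = \left(-146\right) \left(- \frac{1461}{10}\right) = \frac{106653}{5}$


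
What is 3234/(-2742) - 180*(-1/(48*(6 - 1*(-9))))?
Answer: -1699/1828 ≈ -0.92943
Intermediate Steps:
3234/(-2742) - 180*(-1/(48*(6 - 1*(-9)))) = 3234*(-1/2742) - 180*(-1/(48*(6 + 9))) = -539/457 - 180/(15*(-48)) = -539/457 - 180/(-720) = -539/457 - 180*(-1/720) = -539/457 + ¼ = -1699/1828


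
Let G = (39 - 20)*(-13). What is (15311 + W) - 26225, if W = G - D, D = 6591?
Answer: -17752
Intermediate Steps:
G = -247 (G = 19*(-13) = -247)
W = -6838 (W = -247 - 1*6591 = -247 - 6591 = -6838)
(15311 + W) - 26225 = (15311 - 6838) - 26225 = 8473 - 26225 = -17752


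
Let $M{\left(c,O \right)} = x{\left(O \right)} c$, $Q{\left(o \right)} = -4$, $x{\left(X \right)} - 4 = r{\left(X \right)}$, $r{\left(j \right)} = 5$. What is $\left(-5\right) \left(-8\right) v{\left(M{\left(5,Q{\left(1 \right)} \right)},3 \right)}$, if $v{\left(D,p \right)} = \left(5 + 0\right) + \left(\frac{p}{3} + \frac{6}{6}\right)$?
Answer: $280$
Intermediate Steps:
$x{\left(X \right)} = 9$ ($x{\left(X \right)} = 4 + 5 = 9$)
$M{\left(c,O \right)} = 9 c$
$v{\left(D,p \right)} = 6 + \frac{p}{3}$ ($v{\left(D,p \right)} = 5 + \left(p \frac{1}{3} + 6 \cdot \frac{1}{6}\right) = 5 + \left(\frac{p}{3} + 1\right) = 5 + \left(1 + \frac{p}{3}\right) = 6 + \frac{p}{3}$)
$\left(-5\right) \left(-8\right) v{\left(M{\left(5,Q{\left(1 \right)} \right)},3 \right)} = \left(-5\right) \left(-8\right) \left(6 + \frac{1}{3} \cdot 3\right) = 40 \left(6 + 1\right) = 40 \cdot 7 = 280$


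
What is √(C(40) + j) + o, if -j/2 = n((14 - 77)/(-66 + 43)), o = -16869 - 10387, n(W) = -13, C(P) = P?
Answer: -27256 + √66 ≈ -27248.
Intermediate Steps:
o = -27256
j = 26 (j = -2*(-13) = 26)
√(C(40) + j) + o = √(40 + 26) - 27256 = √66 - 27256 = -27256 + √66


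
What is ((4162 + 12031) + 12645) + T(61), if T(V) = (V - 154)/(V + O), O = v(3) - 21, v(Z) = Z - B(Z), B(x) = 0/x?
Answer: 1239941/43 ≈ 28836.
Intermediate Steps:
B(x) = 0
v(Z) = Z (v(Z) = Z - 1*0 = Z + 0 = Z)
O = -18 (O = 3 - 21 = -18)
T(V) = (-154 + V)/(-18 + V) (T(V) = (V - 154)/(V - 18) = (-154 + V)/(-18 + V))
((4162 + 12031) + 12645) + T(61) = ((4162 + 12031) + 12645) + (-154 + 61)/(-18 + 61) = (16193 + 12645) - 93/43 = 28838 + (1/43)*(-93) = 28838 - 93/43 = 1239941/43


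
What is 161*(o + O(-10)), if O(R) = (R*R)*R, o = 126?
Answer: -140714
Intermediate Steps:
O(R) = R**3 (O(R) = R**2*R = R**3)
161*(o + O(-10)) = 161*(126 + (-10)**3) = 161*(126 - 1000) = 161*(-874) = -140714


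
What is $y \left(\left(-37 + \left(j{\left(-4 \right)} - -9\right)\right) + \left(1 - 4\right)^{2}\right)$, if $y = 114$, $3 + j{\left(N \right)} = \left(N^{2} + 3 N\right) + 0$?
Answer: $-2052$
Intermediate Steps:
$j{\left(N \right)} = -3 + N^{2} + 3 N$ ($j{\left(N \right)} = -3 + \left(\left(N^{2} + 3 N\right) + 0\right) = -3 + \left(N^{2} + 3 N\right) = -3 + N^{2} + 3 N$)
$y \left(\left(-37 + \left(j{\left(-4 \right)} - -9\right)\right) + \left(1 - 4\right)^{2}\right) = 114 \left(\left(-37 + \left(\left(-3 + \left(-4\right)^{2} + 3 \left(-4\right)\right) - -9\right)\right) + \left(1 - 4\right)^{2}\right) = 114 \left(\left(-37 + \left(\left(-3 + 16 - 12\right) + 9\right)\right) + \left(-3\right)^{2}\right) = 114 \left(\left(-37 + \left(1 + 9\right)\right) + 9\right) = 114 \left(\left(-37 + 10\right) + 9\right) = 114 \left(-27 + 9\right) = 114 \left(-18\right) = -2052$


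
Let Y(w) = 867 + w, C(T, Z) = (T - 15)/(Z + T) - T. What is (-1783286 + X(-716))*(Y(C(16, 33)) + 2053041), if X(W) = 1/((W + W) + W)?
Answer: -18357336554946441/5012 ≈ -3.6627e+12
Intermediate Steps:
X(W) = 1/(3*W) (X(W) = 1/(2*W + W) = 1/(3*W))
C(T, Z) = -T + (-15 + T)/(T + Z) (C(T, Z) = (-15 + T)/(T + Z) - T = -T + (-15 + T)/(T + Z))
(-1783286 + X(-716))*(Y(C(16, 33)) + 2053041) = (-1783286 + (1/3)/(-716))*((867 + (-15 + 16 - 1*16**2 - 1*16*33)/(16 + 33)) + 2053041) = (-1783286 + (1/3)*(-1/716))*((867 + (-15 + 16 - 1*256 - 528)/49) + 2053041) = (-1783286 - 1/2148)*((867 + (-15 + 16 - 256 - 528)/49) + 2053041) = -3830498329*((867 + (1/49)*(-783)) + 2053041)/2148 = -3830498329*((867 - 783/49) + 2053041)/2148 = -3830498329*(41700/49 + 2053041)/2148 = -3830498329/2148*100640709/49 = -18357336554946441/5012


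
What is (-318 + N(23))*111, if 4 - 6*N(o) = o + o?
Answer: -36075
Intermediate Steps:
N(o) = 2/3 - o/3 (N(o) = 2/3 - (o + o)/6 = 2/3 - o/3)
(-318 + N(23))*111 = (-318 + (2/3 - 1/3*23))*111 = (-318 + (2/3 - 23/3))*111 = (-318 - 7)*111 = -325*111 = -36075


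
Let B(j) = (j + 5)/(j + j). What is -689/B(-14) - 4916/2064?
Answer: -3321911/1548 ≈ -2145.9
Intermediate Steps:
B(j) = (5 + j)/(2*j) (B(j) = (5 + j)/((2*j)) = (5 + j)*(1/(2*j)) = (5 + j)/(2*j))
-689/B(-14) - 4916/2064 = -689*(-28/(5 - 14)) - 4916/2064 = -689/((1/2)*(-1/14)*(-9)) - 4916*1/2064 = -689/9/28 - 1229/516 = -689*28/9 - 1229/516 = -19292/9 - 1229/516 = -3321911/1548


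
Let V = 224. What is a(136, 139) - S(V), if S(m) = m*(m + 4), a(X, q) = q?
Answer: -50933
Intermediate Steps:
S(m) = m*(4 + m)
a(136, 139) - S(V) = 139 - 224*(4 + 224) = 139 - 224*228 = 139 - 1*51072 = 139 - 51072 = -50933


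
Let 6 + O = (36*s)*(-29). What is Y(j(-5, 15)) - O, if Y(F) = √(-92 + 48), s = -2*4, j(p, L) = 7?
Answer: -8346 + 2*I*√11 ≈ -8346.0 + 6.6332*I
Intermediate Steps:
s = -8
Y(F) = 2*I*√11 (Y(F) = √(-44) = 2*I*√11)
O = 8346 (O = -6 + (36*(-8))*(-29) = -6 - 288*(-29) = -6 + 8352 = 8346)
Y(j(-5, 15)) - O = 2*I*√11 - 1*8346 = 2*I*√11 - 8346 = -8346 + 2*I*√11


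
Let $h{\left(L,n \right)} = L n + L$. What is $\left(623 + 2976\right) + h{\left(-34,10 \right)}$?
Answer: $3225$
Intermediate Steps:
$h{\left(L,n \right)} = L + L n$
$\left(623 + 2976\right) + h{\left(-34,10 \right)} = \left(623 + 2976\right) - 34 \left(1 + 10\right) = 3599 - 374 = 3225$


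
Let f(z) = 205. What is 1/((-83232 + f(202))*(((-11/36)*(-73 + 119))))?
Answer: 18/21005831 ≈ 8.5690e-7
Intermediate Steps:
1/((-83232 + f(202))*(((-11/36)*(-73 + 119)))) = 1/((-83232 + 205)*(((-11/36)*(-73 + 119)))) = 1/((-83027)*((-11*1/36*46))) = -1/(83027*((-11/36*46))) = -1/(83027*(-253/18)) = -1/83027*(-18/253) = 18/21005831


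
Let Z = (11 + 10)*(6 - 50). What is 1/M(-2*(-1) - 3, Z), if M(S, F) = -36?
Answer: -1/36 ≈ -0.027778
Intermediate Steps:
Z = -924 (Z = 21*(-44) = -924)
1/M(-2*(-1) - 3, Z) = 1/(-36) = -1/36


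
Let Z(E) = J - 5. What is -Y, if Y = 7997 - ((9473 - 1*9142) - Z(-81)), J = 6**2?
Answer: -7697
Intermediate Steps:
J = 36
Z(E) = 31 (Z(E) = 36 - 5 = 31)
Y = 7697 (Y = 7997 - ((9473 - 1*9142) - 1*31) = 7997 - ((9473 - 9142) - 31) = 7997 - (331 - 31) = 7997 - 1*300 = 7997 - 300 = 7697)
-Y = -1*7697 = -7697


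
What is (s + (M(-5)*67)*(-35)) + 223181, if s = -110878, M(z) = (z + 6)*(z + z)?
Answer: 135753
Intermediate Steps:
M(z) = 2*z*(6 + z) (M(z) = (6 + z)*(2*z) = 2*z*(6 + z))
(s + (M(-5)*67)*(-35)) + 223181 = (-110878 + ((2*(-5)*(6 - 5))*67)*(-35)) + 223181 = (-110878 + ((2*(-5)*1)*67)*(-35)) + 223181 = (-110878 - 10*67*(-35)) + 223181 = (-110878 - 670*(-35)) + 223181 = (-110878 + 23450) + 223181 = -87428 + 223181 = 135753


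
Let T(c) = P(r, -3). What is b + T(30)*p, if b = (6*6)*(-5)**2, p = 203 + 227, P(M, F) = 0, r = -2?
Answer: 900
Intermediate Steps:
T(c) = 0
p = 430
b = 900 (b = 36*25 = 900)
b + T(30)*p = 900 + 0*430 = 900 + 0 = 900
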